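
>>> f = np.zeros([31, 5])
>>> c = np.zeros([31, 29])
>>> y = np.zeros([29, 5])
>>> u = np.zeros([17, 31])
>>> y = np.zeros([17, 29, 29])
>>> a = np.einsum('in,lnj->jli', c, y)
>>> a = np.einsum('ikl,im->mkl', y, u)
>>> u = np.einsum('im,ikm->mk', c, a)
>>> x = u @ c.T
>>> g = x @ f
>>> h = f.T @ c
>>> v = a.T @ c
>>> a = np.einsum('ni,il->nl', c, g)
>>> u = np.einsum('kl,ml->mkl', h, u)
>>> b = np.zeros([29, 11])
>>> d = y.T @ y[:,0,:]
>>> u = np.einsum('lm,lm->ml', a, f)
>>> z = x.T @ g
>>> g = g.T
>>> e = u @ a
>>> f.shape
(31, 5)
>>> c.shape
(31, 29)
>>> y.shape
(17, 29, 29)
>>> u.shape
(5, 31)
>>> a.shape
(31, 5)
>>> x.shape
(29, 31)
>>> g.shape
(5, 29)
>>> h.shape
(5, 29)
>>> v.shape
(29, 29, 29)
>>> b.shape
(29, 11)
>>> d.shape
(29, 29, 29)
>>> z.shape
(31, 5)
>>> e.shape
(5, 5)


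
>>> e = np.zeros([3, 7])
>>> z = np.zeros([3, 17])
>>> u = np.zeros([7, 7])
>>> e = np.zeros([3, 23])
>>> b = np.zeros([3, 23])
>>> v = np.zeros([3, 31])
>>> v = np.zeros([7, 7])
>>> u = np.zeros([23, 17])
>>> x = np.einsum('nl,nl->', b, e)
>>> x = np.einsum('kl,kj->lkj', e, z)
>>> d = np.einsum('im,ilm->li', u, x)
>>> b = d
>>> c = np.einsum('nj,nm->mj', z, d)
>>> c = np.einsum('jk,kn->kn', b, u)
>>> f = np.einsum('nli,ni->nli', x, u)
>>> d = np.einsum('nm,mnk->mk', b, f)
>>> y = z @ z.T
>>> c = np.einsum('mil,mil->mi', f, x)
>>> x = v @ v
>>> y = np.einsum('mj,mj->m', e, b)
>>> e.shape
(3, 23)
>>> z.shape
(3, 17)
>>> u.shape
(23, 17)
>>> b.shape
(3, 23)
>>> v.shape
(7, 7)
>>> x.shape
(7, 7)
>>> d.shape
(23, 17)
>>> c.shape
(23, 3)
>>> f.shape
(23, 3, 17)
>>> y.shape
(3,)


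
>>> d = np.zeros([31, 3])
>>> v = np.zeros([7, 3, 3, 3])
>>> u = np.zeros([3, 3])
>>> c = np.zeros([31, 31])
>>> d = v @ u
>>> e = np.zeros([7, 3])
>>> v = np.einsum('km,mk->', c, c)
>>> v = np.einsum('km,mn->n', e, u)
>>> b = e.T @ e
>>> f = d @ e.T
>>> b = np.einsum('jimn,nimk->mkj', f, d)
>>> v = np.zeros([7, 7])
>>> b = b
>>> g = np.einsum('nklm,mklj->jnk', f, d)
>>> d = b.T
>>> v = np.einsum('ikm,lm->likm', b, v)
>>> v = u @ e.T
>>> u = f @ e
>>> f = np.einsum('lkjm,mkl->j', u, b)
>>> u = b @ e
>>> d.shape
(7, 3, 3)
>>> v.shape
(3, 7)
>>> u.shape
(3, 3, 3)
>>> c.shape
(31, 31)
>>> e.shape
(7, 3)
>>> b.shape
(3, 3, 7)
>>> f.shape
(3,)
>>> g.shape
(3, 7, 3)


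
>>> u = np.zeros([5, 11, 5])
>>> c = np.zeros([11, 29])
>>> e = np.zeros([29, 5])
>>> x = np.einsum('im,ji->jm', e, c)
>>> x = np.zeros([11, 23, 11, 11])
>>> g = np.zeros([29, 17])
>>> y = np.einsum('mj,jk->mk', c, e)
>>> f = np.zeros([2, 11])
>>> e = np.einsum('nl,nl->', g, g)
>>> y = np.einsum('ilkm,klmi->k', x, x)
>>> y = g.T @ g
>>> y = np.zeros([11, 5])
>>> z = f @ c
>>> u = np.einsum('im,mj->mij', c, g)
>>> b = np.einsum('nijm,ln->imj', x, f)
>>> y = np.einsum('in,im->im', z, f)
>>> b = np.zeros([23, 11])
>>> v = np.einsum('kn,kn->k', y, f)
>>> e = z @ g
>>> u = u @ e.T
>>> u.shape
(29, 11, 2)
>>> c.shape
(11, 29)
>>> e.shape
(2, 17)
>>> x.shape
(11, 23, 11, 11)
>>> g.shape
(29, 17)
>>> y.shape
(2, 11)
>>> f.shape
(2, 11)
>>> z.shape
(2, 29)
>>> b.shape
(23, 11)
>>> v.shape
(2,)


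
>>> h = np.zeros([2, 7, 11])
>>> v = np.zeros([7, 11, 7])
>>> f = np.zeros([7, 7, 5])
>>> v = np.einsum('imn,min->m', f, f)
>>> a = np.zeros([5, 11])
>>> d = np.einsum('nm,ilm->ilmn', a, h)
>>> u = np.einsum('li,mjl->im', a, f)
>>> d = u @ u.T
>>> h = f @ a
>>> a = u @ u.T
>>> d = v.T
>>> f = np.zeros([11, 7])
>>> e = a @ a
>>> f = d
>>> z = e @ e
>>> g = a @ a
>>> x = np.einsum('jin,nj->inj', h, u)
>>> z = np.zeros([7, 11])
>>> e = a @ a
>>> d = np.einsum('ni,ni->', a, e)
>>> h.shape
(7, 7, 11)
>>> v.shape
(7,)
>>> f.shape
(7,)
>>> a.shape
(11, 11)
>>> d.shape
()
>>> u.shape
(11, 7)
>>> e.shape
(11, 11)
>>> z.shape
(7, 11)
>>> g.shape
(11, 11)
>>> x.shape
(7, 11, 7)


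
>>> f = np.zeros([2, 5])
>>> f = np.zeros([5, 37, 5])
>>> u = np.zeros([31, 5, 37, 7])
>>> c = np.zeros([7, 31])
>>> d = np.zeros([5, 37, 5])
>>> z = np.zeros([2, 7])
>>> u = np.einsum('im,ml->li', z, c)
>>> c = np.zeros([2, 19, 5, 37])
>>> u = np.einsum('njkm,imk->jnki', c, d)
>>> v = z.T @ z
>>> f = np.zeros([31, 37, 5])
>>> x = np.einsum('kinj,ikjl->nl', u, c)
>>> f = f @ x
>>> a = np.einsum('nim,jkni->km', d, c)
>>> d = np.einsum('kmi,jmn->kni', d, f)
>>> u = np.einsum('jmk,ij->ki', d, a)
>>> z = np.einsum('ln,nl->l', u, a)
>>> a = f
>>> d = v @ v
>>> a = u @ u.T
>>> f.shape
(31, 37, 37)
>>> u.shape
(5, 19)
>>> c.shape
(2, 19, 5, 37)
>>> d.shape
(7, 7)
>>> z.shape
(5,)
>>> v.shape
(7, 7)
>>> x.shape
(5, 37)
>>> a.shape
(5, 5)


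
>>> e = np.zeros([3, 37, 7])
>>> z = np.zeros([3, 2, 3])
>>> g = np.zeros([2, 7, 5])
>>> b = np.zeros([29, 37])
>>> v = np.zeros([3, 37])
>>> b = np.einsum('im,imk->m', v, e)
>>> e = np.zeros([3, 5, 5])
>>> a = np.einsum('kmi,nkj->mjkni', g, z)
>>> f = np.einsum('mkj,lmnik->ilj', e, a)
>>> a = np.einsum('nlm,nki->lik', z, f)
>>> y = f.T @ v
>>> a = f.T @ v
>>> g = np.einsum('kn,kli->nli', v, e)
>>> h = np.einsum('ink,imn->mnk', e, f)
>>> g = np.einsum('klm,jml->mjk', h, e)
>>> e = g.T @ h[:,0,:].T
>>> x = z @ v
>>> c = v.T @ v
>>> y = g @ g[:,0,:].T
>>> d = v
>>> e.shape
(7, 3, 7)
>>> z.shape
(3, 2, 3)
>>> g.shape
(5, 3, 7)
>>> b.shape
(37,)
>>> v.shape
(3, 37)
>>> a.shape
(5, 7, 37)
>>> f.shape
(3, 7, 5)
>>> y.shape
(5, 3, 5)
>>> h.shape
(7, 5, 5)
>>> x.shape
(3, 2, 37)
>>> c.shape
(37, 37)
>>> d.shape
(3, 37)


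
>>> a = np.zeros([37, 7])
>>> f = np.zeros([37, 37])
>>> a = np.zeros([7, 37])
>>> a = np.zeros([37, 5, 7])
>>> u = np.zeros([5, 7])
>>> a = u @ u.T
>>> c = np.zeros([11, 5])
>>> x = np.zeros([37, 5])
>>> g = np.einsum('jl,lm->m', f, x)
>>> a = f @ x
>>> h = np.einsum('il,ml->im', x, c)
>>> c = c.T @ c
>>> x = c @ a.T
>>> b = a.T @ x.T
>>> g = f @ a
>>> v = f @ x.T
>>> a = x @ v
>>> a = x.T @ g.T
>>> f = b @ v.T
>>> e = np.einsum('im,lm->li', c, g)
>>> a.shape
(37, 37)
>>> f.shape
(5, 37)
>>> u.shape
(5, 7)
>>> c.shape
(5, 5)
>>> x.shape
(5, 37)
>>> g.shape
(37, 5)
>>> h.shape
(37, 11)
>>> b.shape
(5, 5)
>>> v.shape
(37, 5)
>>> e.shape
(37, 5)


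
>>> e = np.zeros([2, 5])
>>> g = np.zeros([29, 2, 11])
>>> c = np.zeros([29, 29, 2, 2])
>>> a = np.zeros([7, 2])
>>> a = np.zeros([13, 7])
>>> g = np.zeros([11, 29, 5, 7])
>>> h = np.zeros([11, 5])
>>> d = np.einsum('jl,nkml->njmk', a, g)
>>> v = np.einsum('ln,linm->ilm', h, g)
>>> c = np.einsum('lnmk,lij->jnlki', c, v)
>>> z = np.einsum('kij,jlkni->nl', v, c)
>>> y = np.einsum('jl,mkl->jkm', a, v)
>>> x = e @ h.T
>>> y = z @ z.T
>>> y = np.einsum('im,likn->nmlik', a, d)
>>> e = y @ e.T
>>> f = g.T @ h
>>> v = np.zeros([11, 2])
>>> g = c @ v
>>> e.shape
(29, 7, 11, 13, 2)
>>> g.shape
(7, 29, 29, 2, 2)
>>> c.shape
(7, 29, 29, 2, 11)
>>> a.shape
(13, 7)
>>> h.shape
(11, 5)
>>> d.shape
(11, 13, 5, 29)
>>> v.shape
(11, 2)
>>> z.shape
(2, 29)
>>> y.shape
(29, 7, 11, 13, 5)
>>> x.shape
(2, 11)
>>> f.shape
(7, 5, 29, 5)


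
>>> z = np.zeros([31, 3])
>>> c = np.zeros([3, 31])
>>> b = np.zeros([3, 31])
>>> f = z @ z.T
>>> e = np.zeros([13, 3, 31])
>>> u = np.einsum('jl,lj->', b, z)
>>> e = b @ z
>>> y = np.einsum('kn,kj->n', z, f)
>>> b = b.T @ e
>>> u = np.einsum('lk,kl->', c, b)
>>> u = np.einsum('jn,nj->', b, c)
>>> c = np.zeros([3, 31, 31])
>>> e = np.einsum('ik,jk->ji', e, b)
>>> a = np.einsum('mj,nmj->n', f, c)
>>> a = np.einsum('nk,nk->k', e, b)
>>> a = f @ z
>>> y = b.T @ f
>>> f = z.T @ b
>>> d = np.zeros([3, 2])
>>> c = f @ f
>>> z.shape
(31, 3)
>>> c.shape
(3, 3)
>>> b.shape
(31, 3)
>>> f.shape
(3, 3)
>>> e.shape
(31, 3)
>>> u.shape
()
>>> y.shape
(3, 31)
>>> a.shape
(31, 3)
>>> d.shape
(3, 2)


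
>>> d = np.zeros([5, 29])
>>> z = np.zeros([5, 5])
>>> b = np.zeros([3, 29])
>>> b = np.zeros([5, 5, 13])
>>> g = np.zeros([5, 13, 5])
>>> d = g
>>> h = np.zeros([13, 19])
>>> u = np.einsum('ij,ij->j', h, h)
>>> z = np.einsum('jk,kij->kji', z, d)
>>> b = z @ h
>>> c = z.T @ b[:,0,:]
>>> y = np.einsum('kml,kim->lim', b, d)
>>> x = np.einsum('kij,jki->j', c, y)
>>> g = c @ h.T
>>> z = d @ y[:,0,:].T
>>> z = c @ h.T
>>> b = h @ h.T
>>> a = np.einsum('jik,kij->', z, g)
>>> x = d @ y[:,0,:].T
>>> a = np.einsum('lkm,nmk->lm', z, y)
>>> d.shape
(5, 13, 5)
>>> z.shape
(13, 5, 13)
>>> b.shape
(13, 13)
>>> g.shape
(13, 5, 13)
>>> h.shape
(13, 19)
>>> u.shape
(19,)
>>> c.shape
(13, 5, 19)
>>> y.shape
(19, 13, 5)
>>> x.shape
(5, 13, 19)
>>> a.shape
(13, 13)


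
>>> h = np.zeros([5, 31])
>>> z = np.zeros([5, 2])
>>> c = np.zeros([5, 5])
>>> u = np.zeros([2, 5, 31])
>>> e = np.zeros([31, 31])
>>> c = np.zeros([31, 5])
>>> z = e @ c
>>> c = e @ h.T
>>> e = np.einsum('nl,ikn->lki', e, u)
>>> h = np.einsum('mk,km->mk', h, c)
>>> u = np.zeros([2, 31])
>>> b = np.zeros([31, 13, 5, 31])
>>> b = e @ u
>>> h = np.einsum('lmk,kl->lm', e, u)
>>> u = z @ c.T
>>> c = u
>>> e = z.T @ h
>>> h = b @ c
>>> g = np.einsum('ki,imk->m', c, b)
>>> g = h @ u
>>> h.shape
(31, 5, 31)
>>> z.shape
(31, 5)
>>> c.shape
(31, 31)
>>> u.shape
(31, 31)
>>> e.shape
(5, 5)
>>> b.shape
(31, 5, 31)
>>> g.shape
(31, 5, 31)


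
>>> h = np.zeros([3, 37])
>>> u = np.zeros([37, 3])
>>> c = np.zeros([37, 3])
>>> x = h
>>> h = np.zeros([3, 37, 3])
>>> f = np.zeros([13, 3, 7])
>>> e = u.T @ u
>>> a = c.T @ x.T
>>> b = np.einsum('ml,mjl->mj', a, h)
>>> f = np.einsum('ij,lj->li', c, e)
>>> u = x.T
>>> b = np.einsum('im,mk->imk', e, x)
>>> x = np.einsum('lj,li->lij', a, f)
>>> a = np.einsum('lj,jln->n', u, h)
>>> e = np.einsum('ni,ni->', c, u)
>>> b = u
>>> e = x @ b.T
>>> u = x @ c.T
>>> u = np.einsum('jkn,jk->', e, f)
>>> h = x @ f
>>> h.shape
(3, 37, 37)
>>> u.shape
()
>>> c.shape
(37, 3)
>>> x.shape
(3, 37, 3)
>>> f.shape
(3, 37)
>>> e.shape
(3, 37, 37)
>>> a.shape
(3,)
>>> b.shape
(37, 3)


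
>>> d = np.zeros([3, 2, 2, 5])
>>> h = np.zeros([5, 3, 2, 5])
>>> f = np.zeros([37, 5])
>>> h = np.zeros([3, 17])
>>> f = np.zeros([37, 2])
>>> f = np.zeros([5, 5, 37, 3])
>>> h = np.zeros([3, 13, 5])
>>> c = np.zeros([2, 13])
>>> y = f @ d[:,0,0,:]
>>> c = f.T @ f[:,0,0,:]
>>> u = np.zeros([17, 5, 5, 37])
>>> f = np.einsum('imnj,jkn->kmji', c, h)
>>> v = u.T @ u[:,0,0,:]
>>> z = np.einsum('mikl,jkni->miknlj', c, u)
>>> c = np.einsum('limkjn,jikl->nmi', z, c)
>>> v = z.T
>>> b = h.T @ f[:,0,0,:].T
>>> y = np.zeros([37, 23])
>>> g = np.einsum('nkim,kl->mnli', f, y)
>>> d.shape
(3, 2, 2, 5)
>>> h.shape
(3, 13, 5)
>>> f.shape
(13, 37, 3, 3)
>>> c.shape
(17, 5, 37)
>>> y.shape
(37, 23)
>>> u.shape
(17, 5, 5, 37)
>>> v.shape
(17, 3, 5, 5, 37, 3)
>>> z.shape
(3, 37, 5, 5, 3, 17)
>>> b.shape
(5, 13, 13)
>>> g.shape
(3, 13, 23, 3)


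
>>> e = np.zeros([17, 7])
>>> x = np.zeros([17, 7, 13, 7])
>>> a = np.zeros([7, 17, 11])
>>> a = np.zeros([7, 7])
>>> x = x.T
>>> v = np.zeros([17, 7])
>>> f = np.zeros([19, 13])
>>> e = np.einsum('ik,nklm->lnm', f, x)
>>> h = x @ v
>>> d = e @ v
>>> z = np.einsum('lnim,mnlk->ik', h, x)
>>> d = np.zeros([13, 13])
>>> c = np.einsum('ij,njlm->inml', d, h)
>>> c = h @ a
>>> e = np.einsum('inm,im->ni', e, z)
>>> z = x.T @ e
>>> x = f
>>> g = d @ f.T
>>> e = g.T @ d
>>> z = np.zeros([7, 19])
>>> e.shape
(19, 13)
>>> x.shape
(19, 13)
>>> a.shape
(7, 7)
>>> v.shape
(17, 7)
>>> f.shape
(19, 13)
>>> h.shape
(7, 13, 7, 7)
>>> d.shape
(13, 13)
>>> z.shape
(7, 19)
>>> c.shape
(7, 13, 7, 7)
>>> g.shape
(13, 19)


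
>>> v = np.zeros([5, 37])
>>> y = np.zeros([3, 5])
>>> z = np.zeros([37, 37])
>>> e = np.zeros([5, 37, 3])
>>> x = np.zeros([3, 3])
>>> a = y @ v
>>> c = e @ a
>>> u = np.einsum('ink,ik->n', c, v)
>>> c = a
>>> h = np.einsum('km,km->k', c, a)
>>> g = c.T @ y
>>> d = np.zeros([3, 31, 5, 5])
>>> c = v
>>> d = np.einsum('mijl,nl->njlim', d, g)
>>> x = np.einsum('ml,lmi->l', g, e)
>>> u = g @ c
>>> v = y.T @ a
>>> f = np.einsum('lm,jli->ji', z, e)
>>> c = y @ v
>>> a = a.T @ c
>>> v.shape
(5, 37)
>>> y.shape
(3, 5)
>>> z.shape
(37, 37)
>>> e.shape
(5, 37, 3)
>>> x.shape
(5,)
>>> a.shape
(37, 37)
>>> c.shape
(3, 37)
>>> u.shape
(37, 37)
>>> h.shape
(3,)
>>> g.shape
(37, 5)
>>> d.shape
(37, 5, 5, 31, 3)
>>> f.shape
(5, 3)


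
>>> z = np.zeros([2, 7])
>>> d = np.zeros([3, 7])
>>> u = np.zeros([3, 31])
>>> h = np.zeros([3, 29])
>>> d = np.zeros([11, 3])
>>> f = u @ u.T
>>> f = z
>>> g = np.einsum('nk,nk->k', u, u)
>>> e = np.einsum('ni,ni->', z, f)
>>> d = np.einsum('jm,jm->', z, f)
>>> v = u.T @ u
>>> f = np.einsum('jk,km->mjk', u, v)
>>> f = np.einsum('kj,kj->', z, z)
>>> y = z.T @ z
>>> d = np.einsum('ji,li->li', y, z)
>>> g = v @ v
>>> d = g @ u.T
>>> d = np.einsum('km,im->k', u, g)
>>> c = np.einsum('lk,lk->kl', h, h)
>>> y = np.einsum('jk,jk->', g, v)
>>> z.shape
(2, 7)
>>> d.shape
(3,)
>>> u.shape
(3, 31)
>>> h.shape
(3, 29)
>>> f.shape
()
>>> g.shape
(31, 31)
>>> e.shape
()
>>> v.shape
(31, 31)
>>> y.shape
()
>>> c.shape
(29, 3)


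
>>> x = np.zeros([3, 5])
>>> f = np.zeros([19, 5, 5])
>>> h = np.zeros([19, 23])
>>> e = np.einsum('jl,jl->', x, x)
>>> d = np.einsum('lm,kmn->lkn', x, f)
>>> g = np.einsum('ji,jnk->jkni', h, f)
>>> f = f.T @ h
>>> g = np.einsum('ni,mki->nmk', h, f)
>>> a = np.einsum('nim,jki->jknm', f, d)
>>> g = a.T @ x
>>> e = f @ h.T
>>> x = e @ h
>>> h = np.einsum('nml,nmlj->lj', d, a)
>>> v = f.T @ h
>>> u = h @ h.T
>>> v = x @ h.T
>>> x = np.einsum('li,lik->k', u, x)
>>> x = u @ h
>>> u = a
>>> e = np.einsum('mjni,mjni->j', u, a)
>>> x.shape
(5, 23)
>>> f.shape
(5, 5, 23)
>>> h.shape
(5, 23)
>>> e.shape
(19,)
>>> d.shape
(3, 19, 5)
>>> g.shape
(23, 5, 19, 5)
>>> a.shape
(3, 19, 5, 23)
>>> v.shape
(5, 5, 5)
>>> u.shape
(3, 19, 5, 23)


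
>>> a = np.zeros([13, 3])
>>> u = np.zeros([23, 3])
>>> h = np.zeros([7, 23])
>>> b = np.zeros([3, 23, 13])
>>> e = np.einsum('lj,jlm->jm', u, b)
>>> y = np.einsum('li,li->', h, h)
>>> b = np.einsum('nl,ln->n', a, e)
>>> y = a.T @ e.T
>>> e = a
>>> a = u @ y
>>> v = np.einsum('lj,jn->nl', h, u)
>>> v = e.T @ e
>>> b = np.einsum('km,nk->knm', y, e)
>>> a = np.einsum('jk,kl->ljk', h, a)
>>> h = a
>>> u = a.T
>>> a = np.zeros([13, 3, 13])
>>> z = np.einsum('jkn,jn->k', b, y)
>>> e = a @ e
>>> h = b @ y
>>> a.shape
(13, 3, 13)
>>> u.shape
(23, 7, 3)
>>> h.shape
(3, 13, 3)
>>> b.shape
(3, 13, 3)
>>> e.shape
(13, 3, 3)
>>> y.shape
(3, 3)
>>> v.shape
(3, 3)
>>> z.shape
(13,)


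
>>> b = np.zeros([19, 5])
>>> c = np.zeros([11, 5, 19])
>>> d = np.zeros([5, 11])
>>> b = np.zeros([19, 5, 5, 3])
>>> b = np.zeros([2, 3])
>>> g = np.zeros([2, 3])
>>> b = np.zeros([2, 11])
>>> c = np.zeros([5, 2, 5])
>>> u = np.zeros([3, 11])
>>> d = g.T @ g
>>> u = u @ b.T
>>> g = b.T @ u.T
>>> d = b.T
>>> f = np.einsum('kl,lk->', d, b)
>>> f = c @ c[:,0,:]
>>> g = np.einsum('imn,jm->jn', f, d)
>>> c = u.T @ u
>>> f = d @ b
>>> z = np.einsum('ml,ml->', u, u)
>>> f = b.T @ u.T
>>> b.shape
(2, 11)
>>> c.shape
(2, 2)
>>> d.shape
(11, 2)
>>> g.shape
(11, 5)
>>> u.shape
(3, 2)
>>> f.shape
(11, 3)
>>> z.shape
()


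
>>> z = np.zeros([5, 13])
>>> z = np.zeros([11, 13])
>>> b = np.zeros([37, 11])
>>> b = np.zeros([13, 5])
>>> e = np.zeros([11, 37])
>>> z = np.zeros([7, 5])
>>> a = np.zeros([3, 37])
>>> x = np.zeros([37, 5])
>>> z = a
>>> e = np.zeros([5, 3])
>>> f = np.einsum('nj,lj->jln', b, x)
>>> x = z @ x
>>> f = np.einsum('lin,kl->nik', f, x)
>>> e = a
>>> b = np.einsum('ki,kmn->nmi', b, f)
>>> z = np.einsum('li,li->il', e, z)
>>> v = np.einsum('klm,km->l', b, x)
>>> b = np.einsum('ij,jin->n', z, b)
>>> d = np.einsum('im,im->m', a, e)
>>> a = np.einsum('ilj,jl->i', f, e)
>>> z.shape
(37, 3)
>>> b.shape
(5,)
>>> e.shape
(3, 37)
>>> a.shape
(13,)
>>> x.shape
(3, 5)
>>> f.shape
(13, 37, 3)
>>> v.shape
(37,)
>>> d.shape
(37,)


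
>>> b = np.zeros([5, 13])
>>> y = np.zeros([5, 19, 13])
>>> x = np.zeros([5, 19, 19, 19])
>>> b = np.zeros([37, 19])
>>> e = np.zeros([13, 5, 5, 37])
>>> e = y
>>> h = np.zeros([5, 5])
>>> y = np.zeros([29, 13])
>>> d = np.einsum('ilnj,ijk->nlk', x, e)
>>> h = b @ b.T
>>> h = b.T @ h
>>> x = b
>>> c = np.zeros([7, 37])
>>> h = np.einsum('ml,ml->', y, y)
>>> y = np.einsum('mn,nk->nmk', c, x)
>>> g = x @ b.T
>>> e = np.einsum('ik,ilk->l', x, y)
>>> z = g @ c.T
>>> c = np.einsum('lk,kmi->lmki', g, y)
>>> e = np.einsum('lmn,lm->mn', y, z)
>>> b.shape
(37, 19)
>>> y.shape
(37, 7, 19)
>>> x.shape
(37, 19)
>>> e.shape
(7, 19)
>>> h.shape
()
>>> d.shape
(19, 19, 13)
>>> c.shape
(37, 7, 37, 19)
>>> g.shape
(37, 37)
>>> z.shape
(37, 7)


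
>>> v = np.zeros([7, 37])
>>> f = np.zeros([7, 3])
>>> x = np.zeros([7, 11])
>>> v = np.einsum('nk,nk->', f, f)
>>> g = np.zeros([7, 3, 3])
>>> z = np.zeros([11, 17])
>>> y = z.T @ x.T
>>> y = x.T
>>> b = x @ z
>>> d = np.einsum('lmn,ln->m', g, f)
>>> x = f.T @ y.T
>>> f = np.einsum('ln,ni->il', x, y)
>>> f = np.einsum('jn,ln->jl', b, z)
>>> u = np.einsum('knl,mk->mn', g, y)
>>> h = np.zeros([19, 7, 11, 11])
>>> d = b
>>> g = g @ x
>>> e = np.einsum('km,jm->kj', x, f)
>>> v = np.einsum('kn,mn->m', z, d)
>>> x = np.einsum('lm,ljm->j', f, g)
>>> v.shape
(7,)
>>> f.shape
(7, 11)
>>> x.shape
(3,)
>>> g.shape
(7, 3, 11)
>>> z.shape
(11, 17)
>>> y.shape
(11, 7)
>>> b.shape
(7, 17)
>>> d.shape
(7, 17)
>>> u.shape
(11, 3)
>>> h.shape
(19, 7, 11, 11)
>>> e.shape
(3, 7)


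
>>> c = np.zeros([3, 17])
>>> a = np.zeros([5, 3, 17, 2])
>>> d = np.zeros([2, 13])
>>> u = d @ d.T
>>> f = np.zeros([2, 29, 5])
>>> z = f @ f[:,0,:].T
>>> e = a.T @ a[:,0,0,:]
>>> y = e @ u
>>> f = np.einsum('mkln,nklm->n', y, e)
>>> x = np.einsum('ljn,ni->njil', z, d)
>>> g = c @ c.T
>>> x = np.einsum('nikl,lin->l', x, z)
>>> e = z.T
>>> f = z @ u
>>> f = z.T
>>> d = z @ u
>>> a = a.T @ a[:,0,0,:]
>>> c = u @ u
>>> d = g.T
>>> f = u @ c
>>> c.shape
(2, 2)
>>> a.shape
(2, 17, 3, 2)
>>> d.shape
(3, 3)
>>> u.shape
(2, 2)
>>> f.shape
(2, 2)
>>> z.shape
(2, 29, 2)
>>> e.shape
(2, 29, 2)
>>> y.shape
(2, 17, 3, 2)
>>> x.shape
(2,)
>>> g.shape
(3, 3)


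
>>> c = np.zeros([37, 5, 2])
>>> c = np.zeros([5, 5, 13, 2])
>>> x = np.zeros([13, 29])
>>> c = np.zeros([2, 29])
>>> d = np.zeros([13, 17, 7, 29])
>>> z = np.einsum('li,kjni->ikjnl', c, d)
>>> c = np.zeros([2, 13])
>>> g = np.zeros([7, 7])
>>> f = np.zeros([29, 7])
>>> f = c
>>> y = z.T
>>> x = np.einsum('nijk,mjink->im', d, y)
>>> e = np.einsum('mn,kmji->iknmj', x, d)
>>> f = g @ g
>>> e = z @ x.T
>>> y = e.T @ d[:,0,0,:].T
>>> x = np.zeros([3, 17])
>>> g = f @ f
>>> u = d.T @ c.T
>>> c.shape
(2, 13)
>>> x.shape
(3, 17)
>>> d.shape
(13, 17, 7, 29)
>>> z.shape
(29, 13, 17, 7, 2)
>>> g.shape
(7, 7)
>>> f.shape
(7, 7)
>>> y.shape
(17, 7, 17, 13, 13)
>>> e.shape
(29, 13, 17, 7, 17)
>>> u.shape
(29, 7, 17, 2)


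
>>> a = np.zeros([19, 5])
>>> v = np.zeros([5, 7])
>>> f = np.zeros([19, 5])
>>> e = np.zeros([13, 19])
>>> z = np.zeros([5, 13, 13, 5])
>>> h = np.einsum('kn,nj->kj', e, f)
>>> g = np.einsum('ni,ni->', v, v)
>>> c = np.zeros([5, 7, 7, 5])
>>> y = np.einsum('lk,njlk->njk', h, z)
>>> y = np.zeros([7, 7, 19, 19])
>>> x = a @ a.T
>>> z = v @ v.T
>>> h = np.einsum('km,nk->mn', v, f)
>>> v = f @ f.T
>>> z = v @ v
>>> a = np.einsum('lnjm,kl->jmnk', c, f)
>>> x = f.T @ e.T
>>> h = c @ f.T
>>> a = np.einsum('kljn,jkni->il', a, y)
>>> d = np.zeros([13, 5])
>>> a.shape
(19, 5)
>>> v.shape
(19, 19)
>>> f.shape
(19, 5)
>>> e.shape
(13, 19)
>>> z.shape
(19, 19)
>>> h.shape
(5, 7, 7, 19)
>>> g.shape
()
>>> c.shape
(5, 7, 7, 5)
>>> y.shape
(7, 7, 19, 19)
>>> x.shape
(5, 13)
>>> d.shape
(13, 5)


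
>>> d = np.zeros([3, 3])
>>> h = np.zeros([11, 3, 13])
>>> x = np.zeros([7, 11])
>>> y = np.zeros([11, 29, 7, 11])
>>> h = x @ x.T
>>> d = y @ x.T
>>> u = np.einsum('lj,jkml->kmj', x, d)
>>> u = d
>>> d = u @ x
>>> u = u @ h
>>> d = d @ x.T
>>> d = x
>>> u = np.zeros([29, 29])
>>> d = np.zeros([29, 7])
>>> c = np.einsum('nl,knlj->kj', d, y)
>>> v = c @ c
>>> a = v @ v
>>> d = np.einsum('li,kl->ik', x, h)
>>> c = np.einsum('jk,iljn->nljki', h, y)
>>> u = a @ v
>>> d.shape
(11, 7)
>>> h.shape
(7, 7)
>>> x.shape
(7, 11)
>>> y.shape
(11, 29, 7, 11)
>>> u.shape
(11, 11)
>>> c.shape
(11, 29, 7, 7, 11)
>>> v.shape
(11, 11)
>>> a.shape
(11, 11)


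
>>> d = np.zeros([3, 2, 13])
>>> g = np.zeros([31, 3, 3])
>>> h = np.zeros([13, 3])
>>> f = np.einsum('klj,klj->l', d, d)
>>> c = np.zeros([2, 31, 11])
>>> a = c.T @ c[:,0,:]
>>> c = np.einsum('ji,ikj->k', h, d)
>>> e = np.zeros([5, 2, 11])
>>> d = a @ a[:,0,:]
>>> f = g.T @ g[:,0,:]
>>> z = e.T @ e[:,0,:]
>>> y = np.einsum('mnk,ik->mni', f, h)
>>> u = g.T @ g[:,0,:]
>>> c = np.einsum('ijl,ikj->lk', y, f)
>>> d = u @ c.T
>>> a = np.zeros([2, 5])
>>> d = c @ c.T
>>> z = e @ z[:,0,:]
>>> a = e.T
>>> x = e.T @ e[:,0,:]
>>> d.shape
(13, 13)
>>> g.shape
(31, 3, 3)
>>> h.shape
(13, 3)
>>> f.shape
(3, 3, 3)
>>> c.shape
(13, 3)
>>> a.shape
(11, 2, 5)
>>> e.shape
(5, 2, 11)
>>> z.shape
(5, 2, 11)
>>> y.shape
(3, 3, 13)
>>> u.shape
(3, 3, 3)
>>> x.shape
(11, 2, 11)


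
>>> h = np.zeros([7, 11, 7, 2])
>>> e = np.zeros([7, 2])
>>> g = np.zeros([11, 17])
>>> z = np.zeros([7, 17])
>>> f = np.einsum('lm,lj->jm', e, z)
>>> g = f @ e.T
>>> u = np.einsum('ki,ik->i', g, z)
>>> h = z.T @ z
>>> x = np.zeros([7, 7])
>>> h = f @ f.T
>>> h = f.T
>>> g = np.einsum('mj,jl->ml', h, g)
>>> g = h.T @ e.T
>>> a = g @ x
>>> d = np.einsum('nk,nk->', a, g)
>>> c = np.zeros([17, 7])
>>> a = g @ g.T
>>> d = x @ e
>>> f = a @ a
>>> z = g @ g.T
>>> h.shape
(2, 17)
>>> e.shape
(7, 2)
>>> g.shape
(17, 7)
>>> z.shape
(17, 17)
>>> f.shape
(17, 17)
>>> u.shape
(7,)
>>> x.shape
(7, 7)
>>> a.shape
(17, 17)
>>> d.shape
(7, 2)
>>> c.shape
(17, 7)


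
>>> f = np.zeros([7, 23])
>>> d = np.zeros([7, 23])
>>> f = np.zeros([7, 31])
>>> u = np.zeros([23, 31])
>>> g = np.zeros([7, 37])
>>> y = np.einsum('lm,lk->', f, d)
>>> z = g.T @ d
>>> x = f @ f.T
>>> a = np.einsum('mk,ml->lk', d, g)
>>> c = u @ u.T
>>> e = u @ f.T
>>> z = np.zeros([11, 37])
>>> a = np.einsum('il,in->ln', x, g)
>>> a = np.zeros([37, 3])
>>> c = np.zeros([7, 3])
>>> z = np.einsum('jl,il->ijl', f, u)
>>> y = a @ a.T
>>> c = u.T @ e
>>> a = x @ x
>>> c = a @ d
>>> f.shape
(7, 31)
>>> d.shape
(7, 23)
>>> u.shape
(23, 31)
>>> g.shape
(7, 37)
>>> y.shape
(37, 37)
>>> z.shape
(23, 7, 31)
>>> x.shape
(7, 7)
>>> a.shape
(7, 7)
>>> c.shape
(7, 23)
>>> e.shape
(23, 7)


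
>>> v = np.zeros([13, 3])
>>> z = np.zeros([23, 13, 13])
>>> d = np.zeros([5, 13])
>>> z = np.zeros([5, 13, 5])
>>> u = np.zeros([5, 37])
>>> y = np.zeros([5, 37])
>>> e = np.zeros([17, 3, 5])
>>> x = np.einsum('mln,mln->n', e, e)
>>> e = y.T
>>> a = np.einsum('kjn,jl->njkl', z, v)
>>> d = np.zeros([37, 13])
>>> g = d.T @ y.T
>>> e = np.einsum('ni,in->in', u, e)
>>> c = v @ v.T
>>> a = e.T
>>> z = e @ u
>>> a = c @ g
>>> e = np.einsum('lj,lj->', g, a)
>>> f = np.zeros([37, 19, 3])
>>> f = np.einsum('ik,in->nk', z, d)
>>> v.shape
(13, 3)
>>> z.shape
(37, 37)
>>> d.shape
(37, 13)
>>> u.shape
(5, 37)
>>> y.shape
(5, 37)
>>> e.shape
()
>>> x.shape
(5,)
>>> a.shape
(13, 5)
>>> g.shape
(13, 5)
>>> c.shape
(13, 13)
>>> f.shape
(13, 37)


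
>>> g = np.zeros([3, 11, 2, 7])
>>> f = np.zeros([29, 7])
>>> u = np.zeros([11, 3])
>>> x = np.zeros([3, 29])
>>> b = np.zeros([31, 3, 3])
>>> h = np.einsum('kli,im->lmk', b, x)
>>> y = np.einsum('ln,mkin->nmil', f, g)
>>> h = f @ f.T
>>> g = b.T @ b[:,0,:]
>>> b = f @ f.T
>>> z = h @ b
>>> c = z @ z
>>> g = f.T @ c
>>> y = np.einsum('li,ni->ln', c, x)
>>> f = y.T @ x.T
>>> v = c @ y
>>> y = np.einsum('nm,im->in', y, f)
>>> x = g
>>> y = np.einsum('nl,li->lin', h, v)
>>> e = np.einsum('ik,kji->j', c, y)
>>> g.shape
(7, 29)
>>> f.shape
(3, 3)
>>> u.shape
(11, 3)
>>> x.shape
(7, 29)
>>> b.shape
(29, 29)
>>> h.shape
(29, 29)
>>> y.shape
(29, 3, 29)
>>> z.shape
(29, 29)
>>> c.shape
(29, 29)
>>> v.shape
(29, 3)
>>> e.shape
(3,)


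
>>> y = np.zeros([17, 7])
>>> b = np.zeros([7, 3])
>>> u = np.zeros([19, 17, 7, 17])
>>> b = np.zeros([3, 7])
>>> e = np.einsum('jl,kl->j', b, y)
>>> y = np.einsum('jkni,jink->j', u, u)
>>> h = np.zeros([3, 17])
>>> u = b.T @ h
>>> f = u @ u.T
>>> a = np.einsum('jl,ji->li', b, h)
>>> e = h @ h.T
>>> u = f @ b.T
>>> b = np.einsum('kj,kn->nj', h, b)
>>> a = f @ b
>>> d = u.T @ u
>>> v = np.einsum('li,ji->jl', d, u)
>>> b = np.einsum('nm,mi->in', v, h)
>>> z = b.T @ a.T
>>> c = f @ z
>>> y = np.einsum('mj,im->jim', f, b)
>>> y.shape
(7, 17, 7)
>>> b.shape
(17, 7)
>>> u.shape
(7, 3)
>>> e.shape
(3, 3)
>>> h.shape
(3, 17)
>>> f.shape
(7, 7)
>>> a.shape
(7, 17)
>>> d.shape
(3, 3)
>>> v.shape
(7, 3)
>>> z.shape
(7, 7)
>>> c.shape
(7, 7)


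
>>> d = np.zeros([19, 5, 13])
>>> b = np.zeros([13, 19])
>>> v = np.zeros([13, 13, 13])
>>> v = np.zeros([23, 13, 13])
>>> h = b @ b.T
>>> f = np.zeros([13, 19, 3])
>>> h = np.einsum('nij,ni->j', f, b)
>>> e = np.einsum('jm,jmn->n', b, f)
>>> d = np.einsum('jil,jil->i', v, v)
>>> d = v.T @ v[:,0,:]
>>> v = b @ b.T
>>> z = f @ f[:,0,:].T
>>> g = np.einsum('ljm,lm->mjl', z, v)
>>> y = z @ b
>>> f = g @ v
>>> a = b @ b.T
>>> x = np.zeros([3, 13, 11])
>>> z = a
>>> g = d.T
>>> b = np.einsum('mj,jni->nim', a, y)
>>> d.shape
(13, 13, 13)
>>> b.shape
(19, 19, 13)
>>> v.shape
(13, 13)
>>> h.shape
(3,)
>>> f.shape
(13, 19, 13)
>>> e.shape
(3,)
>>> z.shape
(13, 13)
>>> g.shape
(13, 13, 13)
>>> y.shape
(13, 19, 19)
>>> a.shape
(13, 13)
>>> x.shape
(3, 13, 11)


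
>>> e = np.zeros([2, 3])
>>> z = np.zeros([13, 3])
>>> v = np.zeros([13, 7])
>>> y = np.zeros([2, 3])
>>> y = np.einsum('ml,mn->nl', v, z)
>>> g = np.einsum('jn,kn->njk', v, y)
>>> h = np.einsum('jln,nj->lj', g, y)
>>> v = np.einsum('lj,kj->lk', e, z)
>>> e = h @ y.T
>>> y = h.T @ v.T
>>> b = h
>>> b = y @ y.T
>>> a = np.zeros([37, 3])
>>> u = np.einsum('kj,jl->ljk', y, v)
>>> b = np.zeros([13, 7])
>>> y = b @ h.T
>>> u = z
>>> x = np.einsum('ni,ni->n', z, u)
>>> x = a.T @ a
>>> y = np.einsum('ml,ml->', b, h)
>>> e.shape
(13, 3)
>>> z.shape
(13, 3)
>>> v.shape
(2, 13)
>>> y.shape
()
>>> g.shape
(7, 13, 3)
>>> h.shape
(13, 7)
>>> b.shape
(13, 7)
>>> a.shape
(37, 3)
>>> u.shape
(13, 3)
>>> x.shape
(3, 3)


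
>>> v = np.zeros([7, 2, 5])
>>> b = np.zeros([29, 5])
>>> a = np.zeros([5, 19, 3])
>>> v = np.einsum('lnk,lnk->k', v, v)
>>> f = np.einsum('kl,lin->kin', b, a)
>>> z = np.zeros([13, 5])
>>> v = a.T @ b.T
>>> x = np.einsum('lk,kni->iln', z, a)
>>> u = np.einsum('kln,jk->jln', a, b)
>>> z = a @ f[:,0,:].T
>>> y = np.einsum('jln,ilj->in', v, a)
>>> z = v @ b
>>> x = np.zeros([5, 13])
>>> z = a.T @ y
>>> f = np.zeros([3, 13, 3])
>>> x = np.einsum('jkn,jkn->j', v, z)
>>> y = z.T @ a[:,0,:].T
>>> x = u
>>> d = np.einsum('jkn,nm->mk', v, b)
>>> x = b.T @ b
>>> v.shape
(3, 19, 29)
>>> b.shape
(29, 5)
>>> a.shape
(5, 19, 3)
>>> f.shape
(3, 13, 3)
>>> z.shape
(3, 19, 29)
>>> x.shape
(5, 5)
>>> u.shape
(29, 19, 3)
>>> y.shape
(29, 19, 5)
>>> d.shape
(5, 19)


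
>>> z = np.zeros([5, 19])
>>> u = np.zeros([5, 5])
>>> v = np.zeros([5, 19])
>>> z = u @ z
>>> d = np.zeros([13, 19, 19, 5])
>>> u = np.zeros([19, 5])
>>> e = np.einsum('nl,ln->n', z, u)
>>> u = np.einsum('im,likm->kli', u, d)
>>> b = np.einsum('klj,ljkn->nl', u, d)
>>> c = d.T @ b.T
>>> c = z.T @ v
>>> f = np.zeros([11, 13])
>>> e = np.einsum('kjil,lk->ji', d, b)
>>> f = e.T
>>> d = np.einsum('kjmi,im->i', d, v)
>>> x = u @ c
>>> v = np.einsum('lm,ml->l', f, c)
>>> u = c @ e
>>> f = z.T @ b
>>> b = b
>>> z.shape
(5, 19)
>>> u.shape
(19, 19)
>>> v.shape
(19,)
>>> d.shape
(5,)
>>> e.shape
(19, 19)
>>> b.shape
(5, 13)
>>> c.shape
(19, 19)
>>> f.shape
(19, 13)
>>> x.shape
(19, 13, 19)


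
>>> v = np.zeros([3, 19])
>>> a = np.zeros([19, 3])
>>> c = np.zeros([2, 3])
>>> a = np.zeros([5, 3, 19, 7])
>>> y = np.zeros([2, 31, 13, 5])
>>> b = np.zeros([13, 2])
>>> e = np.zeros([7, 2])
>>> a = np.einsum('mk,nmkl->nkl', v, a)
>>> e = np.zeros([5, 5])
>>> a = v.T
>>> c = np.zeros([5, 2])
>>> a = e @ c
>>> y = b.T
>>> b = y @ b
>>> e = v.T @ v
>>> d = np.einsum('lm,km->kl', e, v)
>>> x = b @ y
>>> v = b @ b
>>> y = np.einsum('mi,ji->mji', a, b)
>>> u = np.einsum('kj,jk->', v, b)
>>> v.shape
(2, 2)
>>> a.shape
(5, 2)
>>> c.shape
(5, 2)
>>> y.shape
(5, 2, 2)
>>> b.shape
(2, 2)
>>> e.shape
(19, 19)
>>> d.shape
(3, 19)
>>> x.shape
(2, 13)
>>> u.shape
()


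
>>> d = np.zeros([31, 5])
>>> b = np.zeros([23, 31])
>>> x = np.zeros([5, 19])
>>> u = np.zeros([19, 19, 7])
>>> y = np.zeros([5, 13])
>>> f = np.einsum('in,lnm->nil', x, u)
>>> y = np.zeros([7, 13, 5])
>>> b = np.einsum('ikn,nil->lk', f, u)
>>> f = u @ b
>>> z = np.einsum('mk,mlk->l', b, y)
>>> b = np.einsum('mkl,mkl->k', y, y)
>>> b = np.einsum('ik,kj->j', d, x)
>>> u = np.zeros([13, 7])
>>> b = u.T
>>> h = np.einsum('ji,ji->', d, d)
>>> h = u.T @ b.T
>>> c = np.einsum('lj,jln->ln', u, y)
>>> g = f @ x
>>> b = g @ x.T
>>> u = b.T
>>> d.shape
(31, 5)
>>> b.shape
(19, 19, 5)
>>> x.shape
(5, 19)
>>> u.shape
(5, 19, 19)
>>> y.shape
(7, 13, 5)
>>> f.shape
(19, 19, 5)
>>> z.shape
(13,)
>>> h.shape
(7, 7)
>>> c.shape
(13, 5)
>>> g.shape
(19, 19, 19)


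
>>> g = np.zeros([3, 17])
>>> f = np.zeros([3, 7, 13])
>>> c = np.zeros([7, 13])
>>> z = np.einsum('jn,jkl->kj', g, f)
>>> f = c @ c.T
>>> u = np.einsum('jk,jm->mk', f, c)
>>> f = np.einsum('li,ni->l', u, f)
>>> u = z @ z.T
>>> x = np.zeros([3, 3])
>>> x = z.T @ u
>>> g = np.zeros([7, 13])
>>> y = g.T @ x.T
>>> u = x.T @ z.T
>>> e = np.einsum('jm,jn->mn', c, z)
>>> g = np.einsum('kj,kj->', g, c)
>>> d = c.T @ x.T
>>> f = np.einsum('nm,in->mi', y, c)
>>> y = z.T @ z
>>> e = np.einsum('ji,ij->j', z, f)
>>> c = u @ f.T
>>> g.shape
()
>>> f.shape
(3, 7)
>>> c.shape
(7, 3)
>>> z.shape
(7, 3)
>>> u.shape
(7, 7)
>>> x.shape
(3, 7)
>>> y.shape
(3, 3)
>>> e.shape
(7,)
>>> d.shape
(13, 3)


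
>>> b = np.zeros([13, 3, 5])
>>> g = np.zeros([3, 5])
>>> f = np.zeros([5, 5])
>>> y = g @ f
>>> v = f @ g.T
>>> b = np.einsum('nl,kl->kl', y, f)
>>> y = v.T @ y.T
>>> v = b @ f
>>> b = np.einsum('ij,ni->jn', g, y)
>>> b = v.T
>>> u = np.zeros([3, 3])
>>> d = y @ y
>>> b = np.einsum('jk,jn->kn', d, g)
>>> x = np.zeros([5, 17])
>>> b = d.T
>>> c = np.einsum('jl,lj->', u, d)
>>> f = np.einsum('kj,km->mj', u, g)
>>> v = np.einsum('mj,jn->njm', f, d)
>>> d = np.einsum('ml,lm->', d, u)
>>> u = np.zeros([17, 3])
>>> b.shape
(3, 3)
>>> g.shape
(3, 5)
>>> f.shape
(5, 3)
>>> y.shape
(3, 3)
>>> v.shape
(3, 3, 5)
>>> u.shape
(17, 3)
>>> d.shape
()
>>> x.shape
(5, 17)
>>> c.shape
()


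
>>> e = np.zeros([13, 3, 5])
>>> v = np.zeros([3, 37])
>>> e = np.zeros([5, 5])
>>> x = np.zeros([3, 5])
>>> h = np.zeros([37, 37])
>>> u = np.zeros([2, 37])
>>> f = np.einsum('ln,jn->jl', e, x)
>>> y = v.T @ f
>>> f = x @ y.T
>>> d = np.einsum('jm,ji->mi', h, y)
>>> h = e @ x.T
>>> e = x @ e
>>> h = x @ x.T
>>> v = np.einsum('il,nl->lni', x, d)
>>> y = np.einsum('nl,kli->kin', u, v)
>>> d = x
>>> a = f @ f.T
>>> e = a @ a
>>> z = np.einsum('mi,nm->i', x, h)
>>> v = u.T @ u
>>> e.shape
(3, 3)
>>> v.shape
(37, 37)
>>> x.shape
(3, 5)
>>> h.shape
(3, 3)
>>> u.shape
(2, 37)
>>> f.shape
(3, 37)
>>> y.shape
(5, 3, 2)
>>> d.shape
(3, 5)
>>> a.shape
(3, 3)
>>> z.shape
(5,)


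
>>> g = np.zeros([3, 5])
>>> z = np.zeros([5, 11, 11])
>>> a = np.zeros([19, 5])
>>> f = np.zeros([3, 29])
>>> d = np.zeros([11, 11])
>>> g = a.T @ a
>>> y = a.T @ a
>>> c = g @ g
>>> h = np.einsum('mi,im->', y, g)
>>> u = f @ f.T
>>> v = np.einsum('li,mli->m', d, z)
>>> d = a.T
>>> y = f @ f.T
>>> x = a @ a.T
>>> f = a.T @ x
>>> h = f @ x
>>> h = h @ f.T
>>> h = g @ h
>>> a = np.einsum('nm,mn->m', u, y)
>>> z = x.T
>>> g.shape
(5, 5)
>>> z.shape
(19, 19)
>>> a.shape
(3,)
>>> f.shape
(5, 19)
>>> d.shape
(5, 19)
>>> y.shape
(3, 3)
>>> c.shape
(5, 5)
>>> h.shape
(5, 5)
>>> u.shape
(3, 3)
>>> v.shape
(5,)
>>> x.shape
(19, 19)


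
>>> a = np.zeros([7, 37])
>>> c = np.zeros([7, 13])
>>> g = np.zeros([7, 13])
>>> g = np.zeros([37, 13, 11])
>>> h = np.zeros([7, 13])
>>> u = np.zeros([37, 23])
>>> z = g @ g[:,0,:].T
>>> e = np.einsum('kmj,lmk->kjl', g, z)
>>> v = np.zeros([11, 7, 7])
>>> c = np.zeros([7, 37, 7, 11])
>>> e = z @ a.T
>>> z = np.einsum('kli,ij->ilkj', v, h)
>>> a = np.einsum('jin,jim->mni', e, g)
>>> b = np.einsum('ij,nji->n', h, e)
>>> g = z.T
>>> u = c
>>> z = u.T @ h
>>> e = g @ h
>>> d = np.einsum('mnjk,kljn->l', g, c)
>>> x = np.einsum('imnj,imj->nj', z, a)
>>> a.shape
(11, 7, 13)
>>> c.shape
(7, 37, 7, 11)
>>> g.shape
(13, 11, 7, 7)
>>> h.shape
(7, 13)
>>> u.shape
(7, 37, 7, 11)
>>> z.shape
(11, 7, 37, 13)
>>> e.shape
(13, 11, 7, 13)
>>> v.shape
(11, 7, 7)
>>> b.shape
(37,)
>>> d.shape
(37,)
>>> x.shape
(37, 13)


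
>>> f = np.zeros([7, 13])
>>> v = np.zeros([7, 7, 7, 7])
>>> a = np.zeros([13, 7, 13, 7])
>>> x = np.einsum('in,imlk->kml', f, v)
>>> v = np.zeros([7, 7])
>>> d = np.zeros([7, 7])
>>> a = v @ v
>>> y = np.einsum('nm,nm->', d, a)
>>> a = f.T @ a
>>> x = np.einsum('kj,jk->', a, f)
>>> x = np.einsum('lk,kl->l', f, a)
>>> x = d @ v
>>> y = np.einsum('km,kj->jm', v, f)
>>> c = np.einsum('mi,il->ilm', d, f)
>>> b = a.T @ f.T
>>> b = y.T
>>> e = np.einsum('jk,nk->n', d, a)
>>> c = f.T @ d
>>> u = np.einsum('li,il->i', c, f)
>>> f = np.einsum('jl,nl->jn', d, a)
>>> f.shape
(7, 13)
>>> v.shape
(7, 7)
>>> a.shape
(13, 7)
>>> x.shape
(7, 7)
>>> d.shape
(7, 7)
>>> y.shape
(13, 7)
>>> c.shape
(13, 7)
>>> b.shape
(7, 13)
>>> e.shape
(13,)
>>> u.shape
(7,)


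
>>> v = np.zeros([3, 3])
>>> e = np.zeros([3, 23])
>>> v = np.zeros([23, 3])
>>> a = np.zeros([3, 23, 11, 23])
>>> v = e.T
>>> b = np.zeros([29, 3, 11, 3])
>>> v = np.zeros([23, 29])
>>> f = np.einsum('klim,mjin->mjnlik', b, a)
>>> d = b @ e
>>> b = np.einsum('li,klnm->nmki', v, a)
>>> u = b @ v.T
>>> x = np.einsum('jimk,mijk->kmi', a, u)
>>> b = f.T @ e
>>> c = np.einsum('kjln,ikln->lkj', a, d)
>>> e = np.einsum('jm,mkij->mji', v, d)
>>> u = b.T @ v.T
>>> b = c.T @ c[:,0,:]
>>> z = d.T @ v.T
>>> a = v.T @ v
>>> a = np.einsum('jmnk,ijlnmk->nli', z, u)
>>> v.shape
(23, 29)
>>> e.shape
(29, 23, 11)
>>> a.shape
(3, 23, 23)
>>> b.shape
(23, 3, 23)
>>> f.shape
(3, 23, 23, 3, 11, 29)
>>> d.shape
(29, 3, 11, 23)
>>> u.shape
(23, 23, 23, 3, 11, 23)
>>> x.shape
(23, 11, 23)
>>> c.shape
(11, 3, 23)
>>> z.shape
(23, 11, 3, 23)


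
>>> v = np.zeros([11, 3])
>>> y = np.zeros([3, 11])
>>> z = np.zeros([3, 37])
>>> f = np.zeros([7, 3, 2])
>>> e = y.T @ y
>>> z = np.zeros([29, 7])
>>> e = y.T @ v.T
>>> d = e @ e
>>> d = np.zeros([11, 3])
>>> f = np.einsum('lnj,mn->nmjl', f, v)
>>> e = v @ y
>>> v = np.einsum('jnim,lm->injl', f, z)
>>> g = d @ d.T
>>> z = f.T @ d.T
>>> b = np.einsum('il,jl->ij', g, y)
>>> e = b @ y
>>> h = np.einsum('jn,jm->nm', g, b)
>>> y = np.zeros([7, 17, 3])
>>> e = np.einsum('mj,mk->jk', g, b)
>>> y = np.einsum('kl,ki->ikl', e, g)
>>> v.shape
(2, 11, 3, 29)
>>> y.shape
(11, 11, 3)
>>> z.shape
(7, 2, 11, 11)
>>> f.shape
(3, 11, 2, 7)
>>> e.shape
(11, 3)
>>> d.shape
(11, 3)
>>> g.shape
(11, 11)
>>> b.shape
(11, 3)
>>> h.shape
(11, 3)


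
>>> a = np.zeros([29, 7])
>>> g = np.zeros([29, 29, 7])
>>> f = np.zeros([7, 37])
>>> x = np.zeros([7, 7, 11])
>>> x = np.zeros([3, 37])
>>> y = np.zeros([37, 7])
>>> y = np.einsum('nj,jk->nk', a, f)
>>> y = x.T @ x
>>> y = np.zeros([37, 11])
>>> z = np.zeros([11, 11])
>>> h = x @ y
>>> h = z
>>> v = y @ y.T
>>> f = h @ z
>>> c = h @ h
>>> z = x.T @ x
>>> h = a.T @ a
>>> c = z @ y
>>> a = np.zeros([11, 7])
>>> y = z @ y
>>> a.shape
(11, 7)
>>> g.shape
(29, 29, 7)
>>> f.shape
(11, 11)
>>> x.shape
(3, 37)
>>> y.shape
(37, 11)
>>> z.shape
(37, 37)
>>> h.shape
(7, 7)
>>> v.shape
(37, 37)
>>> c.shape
(37, 11)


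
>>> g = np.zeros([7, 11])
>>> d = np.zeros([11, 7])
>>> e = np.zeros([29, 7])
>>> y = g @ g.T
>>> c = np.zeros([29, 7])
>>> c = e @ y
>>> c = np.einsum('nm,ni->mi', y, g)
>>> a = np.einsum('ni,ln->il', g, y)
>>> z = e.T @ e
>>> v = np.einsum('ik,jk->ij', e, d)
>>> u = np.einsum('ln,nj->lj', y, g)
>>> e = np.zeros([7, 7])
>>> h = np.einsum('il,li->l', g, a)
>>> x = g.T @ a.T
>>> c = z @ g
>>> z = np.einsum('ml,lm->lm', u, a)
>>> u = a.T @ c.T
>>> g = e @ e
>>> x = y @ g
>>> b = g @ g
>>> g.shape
(7, 7)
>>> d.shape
(11, 7)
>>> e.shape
(7, 7)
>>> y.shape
(7, 7)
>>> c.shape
(7, 11)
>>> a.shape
(11, 7)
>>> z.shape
(11, 7)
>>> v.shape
(29, 11)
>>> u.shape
(7, 7)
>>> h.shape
(11,)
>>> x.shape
(7, 7)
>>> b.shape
(7, 7)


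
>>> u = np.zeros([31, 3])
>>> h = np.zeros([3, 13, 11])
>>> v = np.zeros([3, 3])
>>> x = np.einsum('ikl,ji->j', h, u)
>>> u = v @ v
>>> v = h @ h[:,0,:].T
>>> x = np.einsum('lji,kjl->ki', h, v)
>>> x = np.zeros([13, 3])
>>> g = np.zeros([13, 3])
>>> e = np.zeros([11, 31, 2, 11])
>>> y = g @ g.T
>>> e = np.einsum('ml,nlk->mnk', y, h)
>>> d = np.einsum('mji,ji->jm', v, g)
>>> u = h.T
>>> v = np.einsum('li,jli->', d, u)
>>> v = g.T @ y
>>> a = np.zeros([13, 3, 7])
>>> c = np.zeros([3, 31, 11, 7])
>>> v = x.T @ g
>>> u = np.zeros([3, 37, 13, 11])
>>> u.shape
(3, 37, 13, 11)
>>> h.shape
(3, 13, 11)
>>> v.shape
(3, 3)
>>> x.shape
(13, 3)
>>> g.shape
(13, 3)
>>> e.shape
(13, 3, 11)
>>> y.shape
(13, 13)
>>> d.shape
(13, 3)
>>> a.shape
(13, 3, 7)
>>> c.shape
(3, 31, 11, 7)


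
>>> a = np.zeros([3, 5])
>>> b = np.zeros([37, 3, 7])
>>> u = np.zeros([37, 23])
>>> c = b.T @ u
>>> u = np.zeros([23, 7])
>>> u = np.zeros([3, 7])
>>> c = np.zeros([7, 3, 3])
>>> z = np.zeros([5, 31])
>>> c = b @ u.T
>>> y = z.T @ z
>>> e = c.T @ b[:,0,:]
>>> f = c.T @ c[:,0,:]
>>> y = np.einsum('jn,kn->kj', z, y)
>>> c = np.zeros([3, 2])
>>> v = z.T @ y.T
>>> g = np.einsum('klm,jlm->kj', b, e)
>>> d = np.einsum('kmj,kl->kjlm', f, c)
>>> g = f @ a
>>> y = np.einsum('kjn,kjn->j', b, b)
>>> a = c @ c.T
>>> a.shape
(3, 3)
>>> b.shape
(37, 3, 7)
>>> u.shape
(3, 7)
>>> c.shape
(3, 2)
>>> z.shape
(5, 31)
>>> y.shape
(3,)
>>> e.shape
(3, 3, 7)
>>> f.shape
(3, 3, 3)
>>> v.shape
(31, 31)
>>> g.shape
(3, 3, 5)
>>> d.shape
(3, 3, 2, 3)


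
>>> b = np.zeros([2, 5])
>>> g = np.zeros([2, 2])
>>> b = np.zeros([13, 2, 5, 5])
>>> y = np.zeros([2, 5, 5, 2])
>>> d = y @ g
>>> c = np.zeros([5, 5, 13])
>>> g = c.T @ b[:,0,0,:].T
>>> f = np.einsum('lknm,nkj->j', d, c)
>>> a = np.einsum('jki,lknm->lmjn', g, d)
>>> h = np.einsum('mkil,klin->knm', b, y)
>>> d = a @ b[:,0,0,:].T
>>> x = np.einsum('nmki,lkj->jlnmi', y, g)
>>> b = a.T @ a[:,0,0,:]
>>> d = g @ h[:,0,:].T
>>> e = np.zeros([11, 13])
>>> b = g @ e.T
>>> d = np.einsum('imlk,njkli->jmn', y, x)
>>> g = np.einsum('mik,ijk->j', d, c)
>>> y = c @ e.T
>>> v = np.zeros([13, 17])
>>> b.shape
(13, 5, 11)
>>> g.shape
(5,)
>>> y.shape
(5, 5, 11)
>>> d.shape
(13, 5, 13)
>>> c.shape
(5, 5, 13)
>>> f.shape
(13,)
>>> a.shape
(2, 2, 13, 5)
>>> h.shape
(2, 2, 13)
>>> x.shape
(13, 13, 2, 5, 2)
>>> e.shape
(11, 13)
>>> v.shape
(13, 17)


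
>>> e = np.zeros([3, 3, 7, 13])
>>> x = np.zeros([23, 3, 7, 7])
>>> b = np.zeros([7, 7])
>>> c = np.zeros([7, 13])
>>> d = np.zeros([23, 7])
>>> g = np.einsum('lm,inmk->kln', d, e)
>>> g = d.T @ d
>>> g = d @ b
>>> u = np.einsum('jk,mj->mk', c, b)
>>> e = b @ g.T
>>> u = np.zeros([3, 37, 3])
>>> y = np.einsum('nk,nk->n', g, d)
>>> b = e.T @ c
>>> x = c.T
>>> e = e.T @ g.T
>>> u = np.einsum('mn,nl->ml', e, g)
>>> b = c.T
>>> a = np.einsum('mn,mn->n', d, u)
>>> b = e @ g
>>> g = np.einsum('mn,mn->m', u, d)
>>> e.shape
(23, 23)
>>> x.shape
(13, 7)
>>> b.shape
(23, 7)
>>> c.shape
(7, 13)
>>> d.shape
(23, 7)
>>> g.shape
(23,)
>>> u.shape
(23, 7)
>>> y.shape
(23,)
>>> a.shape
(7,)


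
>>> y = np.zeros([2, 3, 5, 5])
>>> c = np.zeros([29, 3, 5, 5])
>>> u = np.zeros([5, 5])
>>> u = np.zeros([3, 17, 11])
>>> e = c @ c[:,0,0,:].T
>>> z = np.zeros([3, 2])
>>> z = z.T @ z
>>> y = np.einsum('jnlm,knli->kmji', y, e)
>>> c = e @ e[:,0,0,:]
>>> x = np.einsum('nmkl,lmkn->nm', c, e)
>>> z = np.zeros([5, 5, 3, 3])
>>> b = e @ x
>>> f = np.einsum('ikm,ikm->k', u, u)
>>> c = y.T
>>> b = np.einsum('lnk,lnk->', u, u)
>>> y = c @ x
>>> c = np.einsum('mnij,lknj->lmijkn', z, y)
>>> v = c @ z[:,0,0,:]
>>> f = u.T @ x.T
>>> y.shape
(29, 2, 5, 3)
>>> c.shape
(29, 5, 3, 3, 2, 5)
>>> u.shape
(3, 17, 11)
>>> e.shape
(29, 3, 5, 29)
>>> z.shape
(5, 5, 3, 3)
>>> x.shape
(29, 3)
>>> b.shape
()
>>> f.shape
(11, 17, 29)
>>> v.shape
(29, 5, 3, 3, 2, 3)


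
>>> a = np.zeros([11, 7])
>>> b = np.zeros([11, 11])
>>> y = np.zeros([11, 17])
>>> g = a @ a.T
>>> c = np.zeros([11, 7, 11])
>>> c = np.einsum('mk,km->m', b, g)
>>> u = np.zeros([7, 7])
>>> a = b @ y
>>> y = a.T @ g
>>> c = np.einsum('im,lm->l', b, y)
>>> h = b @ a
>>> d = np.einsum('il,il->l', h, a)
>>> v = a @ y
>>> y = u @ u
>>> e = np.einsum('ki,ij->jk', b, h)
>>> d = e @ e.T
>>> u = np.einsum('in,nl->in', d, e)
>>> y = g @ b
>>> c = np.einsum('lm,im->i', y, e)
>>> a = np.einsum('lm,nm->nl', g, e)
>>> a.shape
(17, 11)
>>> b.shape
(11, 11)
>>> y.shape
(11, 11)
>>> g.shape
(11, 11)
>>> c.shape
(17,)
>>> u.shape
(17, 17)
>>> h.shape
(11, 17)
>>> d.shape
(17, 17)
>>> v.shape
(11, 11)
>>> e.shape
(17, 11)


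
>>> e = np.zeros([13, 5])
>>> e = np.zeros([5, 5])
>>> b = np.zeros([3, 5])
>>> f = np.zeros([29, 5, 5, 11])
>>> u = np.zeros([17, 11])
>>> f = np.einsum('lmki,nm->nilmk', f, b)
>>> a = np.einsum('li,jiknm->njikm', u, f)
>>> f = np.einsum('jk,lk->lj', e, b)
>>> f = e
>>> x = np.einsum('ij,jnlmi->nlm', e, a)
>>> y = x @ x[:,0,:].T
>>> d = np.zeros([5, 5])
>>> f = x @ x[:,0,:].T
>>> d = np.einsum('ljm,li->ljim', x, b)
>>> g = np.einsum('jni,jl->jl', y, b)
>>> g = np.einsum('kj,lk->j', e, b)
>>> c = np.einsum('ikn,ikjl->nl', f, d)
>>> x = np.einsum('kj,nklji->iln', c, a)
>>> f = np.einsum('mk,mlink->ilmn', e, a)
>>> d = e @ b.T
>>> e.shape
(5, 5)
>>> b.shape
(3, 5)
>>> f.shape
(11, 3, 5, 29)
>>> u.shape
(17, 11)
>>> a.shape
(5, 3, 11, 29, 5)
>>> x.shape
(5, 11, 5)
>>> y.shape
(3, 11, 3)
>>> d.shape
(5, 3)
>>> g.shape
(5,)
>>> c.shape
(3, 29)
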